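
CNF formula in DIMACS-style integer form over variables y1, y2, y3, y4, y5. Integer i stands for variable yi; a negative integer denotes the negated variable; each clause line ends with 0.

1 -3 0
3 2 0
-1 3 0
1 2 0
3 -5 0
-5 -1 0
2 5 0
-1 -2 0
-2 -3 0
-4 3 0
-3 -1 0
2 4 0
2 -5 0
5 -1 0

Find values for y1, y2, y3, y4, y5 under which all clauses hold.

y1 = False, y2 = True, y3 = False, y4 = False, y5 = False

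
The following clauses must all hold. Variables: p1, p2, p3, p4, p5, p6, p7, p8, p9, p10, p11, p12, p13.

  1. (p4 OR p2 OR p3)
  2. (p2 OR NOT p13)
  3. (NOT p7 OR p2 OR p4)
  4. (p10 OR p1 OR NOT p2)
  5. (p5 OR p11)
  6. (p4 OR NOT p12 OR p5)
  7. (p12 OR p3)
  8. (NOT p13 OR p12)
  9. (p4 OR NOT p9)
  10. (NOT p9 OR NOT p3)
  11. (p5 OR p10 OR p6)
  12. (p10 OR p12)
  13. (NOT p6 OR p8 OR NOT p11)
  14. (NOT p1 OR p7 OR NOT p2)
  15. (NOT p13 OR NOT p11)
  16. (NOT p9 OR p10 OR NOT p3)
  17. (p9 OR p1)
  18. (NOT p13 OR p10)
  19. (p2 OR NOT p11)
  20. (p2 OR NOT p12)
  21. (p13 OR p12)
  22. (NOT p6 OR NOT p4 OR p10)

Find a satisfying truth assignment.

p1=1  p2=1  p3=1  p4=1  p5=1  p6=1  p7=1  p8=1  p9=0  p10=1  p11=0  p12=1  p13=0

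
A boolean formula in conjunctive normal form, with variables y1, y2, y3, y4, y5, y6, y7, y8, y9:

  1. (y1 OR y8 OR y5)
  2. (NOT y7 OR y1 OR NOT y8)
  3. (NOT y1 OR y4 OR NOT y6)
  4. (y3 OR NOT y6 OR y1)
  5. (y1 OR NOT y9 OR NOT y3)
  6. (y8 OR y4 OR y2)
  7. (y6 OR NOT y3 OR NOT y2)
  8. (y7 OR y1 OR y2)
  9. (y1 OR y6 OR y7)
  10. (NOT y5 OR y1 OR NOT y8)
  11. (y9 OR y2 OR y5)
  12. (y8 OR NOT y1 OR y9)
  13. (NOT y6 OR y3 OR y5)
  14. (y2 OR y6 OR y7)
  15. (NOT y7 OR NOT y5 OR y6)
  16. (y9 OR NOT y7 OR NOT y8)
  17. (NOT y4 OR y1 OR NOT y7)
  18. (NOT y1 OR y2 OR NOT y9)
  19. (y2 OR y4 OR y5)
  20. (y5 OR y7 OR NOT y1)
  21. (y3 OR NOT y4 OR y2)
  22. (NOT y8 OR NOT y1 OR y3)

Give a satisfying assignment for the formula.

y1 = 1, y2 = 1, y3 = 1, y4 = 1, y5 = 1, y6 = 1, y7 = 0, y8 = 1, y9 = 0

Set y1 = True and propagate.
For the remaining variables, y2 = True, y3 = True, y4 = True, y5 = True, y6 = True, y7 = False, y8 = True, y9 = False works.
Every clause has at least one true literal under this assignment.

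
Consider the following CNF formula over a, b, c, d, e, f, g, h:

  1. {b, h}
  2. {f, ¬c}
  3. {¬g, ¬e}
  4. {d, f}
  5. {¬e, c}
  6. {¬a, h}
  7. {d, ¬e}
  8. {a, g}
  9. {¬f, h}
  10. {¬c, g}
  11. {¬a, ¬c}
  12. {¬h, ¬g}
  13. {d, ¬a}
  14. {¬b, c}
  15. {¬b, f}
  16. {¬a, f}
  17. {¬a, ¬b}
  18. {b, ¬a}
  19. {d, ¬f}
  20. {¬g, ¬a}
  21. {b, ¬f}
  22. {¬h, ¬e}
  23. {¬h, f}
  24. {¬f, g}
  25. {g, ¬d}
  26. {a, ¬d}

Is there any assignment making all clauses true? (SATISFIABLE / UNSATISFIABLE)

a = True:
  propagation gives h=True, c=False, e=False, g=False; an empty clause results — contradiction.
a = False:
  propagation gives g=True, e=False, h=False, b=True; an empty clause results — contradiction.
Every branch closes, so no satisfying assignment exists.

UNSATISFIABLE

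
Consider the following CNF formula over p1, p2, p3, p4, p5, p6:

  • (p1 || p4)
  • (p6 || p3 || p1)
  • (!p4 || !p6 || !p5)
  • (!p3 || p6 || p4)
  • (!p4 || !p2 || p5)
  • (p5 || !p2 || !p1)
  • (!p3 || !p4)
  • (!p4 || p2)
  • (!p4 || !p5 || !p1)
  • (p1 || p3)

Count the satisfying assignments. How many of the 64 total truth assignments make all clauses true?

Split on p4, then p1.
  p4=T, p1=T: a clause becomes empty — 0.
  p4=T, p1=F: a clause becomes empty — 0.
  p4=F, p1=T: 9 of the 16 assignments to (p2,p3,p5,p6) work.
  p4=F, p1=F: a clause becomes empty — 0.
Total: 0 + 0 + 9 + 0 = 9.

9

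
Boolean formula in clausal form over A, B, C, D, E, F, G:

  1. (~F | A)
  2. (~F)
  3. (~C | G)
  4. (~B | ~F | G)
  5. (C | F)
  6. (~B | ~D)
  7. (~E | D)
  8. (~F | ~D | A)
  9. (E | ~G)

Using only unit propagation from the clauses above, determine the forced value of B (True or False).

False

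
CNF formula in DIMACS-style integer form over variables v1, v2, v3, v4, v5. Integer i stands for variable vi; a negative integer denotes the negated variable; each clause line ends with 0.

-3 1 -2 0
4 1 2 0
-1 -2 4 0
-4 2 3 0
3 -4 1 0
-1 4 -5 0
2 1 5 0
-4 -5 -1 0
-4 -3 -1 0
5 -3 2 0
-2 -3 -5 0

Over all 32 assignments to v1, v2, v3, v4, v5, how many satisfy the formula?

The models are:
  v1=F v2=F v3=T v4=T v5=T
  v1=F v2=T v3=F v4=F v5=F
  v1=F v2=T v3=F v4=F v5=T
  v1=T v2=F v3=F v4=F v5=F
  v1=T v2=T v3=F v4=T v5=F
That's 5 in total.

5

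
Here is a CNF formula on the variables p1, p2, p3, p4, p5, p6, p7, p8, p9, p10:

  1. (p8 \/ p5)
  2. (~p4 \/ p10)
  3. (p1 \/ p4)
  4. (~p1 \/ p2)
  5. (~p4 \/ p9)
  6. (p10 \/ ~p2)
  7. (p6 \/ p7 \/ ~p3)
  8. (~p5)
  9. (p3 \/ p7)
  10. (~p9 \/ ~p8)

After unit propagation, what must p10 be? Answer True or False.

(~p5) stands alone — p5 = False.
(p5 \/ p8) with p5 = False leaves only p8, so p8 = True.
In (~p9 \/ ~p8), ~p8 is now false; ~p9 must hold, so p9 = False.
In (p9 \/ ~p4), p9 is now false; ~p4 must hold, so p4 = False.
From (p1 \/ p4) and p4 = False: p1 = True.
(p2 \/ ~p1) with p1 = True leaves only p2, so p2 = True.
(~p2 \/ p10) with p2 = True leaves only p10, so p10 = True.

True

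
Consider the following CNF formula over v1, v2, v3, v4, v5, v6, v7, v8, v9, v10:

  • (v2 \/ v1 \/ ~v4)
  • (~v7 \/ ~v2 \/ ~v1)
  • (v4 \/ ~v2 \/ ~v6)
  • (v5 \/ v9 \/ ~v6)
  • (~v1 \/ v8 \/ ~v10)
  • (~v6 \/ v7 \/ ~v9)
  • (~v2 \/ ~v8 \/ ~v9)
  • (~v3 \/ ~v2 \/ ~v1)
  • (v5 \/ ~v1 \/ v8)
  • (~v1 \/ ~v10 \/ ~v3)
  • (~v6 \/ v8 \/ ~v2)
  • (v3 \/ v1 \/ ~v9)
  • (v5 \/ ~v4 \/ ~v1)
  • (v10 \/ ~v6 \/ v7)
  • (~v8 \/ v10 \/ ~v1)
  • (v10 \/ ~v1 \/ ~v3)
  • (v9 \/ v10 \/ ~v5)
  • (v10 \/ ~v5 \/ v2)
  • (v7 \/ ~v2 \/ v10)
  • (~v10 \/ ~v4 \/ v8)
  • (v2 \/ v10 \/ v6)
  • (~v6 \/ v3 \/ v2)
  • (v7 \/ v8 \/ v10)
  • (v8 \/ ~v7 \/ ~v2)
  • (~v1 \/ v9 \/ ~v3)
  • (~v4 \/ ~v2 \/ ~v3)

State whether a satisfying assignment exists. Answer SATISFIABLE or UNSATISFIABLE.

SATISFIABLE

Set v1 = True and propagate.
Try v2 = False.
The remaining clauses are satisfied by v3 = False, v4 = False, v5 = False, v6 = False, v7 = True, v8 = True, v9 = True, v10 = True.
Every clause has at least one true literal under this assignment.
So v1=True  v2=False  v3=False  v4=False  v5=False  v6=False  v7=True  v8=True  v9=True  v10=True is a satisfying assignment.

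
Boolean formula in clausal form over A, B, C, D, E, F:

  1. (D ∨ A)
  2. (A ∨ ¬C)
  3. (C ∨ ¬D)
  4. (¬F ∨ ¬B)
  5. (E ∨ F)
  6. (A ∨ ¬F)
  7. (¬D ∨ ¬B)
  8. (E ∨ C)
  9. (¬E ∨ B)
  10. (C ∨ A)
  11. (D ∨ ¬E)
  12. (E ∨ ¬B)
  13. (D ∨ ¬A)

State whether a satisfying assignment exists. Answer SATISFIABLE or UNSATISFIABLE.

SATISFIABLE

Branch on A: take A = True.
  then D is forced to True.
  then C is forced to True.
  then B is forced to False.
  then E is forced to False.
  then F is forced to True.
Every clause has at least one true literal under this assignment.
So A=T, B=F, C=T, D=T, E=F, F=T is a satisfying assignment.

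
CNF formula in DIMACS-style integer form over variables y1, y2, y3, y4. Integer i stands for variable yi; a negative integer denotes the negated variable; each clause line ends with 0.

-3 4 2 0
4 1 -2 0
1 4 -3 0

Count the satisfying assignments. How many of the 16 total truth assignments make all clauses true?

12

Case analysis on y4 and y1:
  y4=T, y1=T: remaining (y2,y3) ∈ {(F,F); (F,T); (T,F); (T,T)} — 4.
  y4=T, y1=F: remaining (y2,y3) ∈ {(F,F); (F,T); (T,F); (T,T)} — 4.
  y4=F, y1=T: remaining (y2,y3) ∈ {(F,F); (T,F); (T,T)} — 3.
  y4=F, y1=F: remaining (y2,y3) ∈ {(F,F)} — 1.
Total: 4 + 4 + 3 + 1 = 12.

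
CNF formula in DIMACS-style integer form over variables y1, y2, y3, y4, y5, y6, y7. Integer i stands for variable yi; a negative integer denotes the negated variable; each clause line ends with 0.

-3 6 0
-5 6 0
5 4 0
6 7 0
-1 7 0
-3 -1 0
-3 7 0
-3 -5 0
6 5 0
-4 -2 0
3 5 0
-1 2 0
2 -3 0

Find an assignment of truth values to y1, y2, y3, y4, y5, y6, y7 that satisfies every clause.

y1 = 0  y2 = 0  y3 = 0  y4 = 1  y5 = 1  y6 = 1  y7 = 0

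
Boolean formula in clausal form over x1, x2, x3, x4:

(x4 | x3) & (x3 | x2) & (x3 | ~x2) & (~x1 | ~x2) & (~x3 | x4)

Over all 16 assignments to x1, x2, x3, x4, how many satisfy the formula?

Satisfying assignments:
  x1=0 x2=0 x3=1 x4=1
  x1=0 x2=1 x3=1 x4=1
  x1=1 x2=0 x3=1 x4=1
Count: 3.

3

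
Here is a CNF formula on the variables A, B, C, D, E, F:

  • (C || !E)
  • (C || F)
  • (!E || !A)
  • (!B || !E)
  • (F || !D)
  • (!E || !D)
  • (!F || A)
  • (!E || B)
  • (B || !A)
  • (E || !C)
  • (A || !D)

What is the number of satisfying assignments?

2

The models are:
  A=1 B=1 C=0 D=0 E=0 F=1
  A=1 B=1 C=0 D=1 E=0 F=1
That's 2 in total.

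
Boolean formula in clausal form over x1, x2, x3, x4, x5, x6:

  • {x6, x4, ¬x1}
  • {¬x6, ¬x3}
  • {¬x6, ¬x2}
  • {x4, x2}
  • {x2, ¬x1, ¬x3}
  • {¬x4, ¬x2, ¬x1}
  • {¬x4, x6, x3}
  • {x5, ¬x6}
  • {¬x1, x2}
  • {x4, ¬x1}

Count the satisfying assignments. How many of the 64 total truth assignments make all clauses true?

9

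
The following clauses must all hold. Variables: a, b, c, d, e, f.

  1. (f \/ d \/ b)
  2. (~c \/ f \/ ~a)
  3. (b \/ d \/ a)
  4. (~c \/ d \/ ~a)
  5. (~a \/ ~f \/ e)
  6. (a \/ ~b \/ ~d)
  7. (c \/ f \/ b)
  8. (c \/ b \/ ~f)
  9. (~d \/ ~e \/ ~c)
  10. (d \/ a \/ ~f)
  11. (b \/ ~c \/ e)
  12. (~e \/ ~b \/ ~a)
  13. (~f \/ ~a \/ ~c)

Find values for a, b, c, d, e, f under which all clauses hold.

a = 0, b = 1, c = 1, d = 0, e = 1, f = 0

Set a = False and propagate.
The remaining clauses are satisfied by b = True, c = True, d = False, e = True, f = False.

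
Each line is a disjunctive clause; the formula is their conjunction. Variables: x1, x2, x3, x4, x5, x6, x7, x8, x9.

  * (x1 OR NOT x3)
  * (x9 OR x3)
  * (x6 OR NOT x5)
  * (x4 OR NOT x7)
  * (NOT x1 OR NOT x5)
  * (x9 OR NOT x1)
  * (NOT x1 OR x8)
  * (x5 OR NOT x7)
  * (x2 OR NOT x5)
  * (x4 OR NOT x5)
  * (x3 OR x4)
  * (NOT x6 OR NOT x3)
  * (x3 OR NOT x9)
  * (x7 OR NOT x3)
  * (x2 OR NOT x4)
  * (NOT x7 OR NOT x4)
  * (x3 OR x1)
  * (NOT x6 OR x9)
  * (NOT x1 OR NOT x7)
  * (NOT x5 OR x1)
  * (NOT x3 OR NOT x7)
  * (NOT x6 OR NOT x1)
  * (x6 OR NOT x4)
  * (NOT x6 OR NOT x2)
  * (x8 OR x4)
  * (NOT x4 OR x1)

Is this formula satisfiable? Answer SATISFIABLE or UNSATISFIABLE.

UNSATISFIABLE

x1 = True:
  propagation gives x5=False, x9=True, x8=True, x7=False; an empty clause results — contradiction.
x1 = False:
  propagation gives x3=False; an empty clause results — contradiction.
Every branch closes, so no satisfying assignment exists.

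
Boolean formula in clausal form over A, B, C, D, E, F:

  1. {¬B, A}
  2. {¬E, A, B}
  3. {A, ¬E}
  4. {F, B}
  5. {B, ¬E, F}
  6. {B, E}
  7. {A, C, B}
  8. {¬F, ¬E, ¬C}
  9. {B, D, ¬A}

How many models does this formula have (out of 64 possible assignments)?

15

Case analysis on B and A:
  B=1, A=1: D free; 7 ways for (C,E,F) × 2^1 = 14.
  B=1, A=0: a clause becomes empty — 0.
  B=0, A=1: remaining (C,D,E,F) ∈ {(0,1,1,1)} — 1.
  B=0, A=0: a clause becomes empty — 0.
Total: 14 + 0 + 1 + 0 = 15.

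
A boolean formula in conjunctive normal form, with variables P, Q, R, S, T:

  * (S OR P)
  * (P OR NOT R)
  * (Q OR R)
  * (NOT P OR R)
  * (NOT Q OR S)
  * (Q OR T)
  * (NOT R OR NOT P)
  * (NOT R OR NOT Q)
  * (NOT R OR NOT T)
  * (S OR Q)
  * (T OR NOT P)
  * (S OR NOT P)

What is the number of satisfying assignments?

2

Satisfying assignments:
  P=F Q=T R=F S=T T=F
  P=F Q=T R=F S=T T=T
Count: 2.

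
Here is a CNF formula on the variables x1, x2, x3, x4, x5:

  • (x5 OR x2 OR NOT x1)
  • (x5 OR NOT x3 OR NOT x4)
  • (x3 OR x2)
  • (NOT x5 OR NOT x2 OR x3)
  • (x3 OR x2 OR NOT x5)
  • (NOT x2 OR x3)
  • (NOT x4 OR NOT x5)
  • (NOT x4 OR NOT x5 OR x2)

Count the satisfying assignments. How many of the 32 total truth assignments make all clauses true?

Satisfying assignments:
  x1=0 x2=0 x3=1 x4=0 x5=0
  x1=0 x2=0 x3=1 x4=0 x5=1
  x1=0 x2=1 x3=1 x4=0 x5=0
  x1=0 x2=1 x3=1 x4=0 x5=1
  x1=1 x2=0 x3=1 x4=0 x5=1
  x1=1 x2=1 x3=1 x4=0 x5=0
  x1=1 x2=1 x3=1 x4=0 x5=1
That's 7 in total.

7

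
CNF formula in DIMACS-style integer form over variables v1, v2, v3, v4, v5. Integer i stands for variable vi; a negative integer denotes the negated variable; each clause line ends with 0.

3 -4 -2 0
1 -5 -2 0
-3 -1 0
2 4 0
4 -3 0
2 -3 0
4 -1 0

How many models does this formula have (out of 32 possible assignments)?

Satisfying assignments:
  v1=F v2=F v3=F v4=T v5=F
  v1=F v2=F v3=F v4=T v5=T
  v1=F v2=T v3=F v4=F v5=F
  v1=F v2=T v3=T v4=T v5=F
  v1=T v2=F v3=F v4=T v5=F
  v1=T v2=F v3=F v4=T v5=T
Count: 6.

6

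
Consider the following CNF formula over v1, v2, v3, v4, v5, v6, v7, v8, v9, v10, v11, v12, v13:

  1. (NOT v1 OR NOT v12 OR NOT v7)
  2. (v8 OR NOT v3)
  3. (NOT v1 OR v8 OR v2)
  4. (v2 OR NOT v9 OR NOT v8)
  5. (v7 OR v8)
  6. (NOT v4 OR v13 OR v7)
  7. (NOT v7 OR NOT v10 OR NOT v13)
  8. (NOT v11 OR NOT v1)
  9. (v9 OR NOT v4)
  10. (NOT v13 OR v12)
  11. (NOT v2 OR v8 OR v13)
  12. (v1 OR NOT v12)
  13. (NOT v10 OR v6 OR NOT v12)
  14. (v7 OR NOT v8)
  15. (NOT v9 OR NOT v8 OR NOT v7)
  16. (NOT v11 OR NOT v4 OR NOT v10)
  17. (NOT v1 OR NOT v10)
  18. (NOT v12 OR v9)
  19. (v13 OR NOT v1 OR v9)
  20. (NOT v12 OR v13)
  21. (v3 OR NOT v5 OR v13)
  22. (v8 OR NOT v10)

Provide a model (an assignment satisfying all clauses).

v1=0, v2=1, v3=1, v4=0, v5=0, v6=1, v7=1, v8=1, v9=0, v10=0, v11=0, v12=0, v13=0

Check each clause:
  1. (NOT v1 OR NOT v7 OR NOT v12) — NOT v12 is true.
  2. (NOT v3 OR v8) — v8 is true.
  3. (v8 OR v2 OR NOT v1) — v8 is true.
  4. (NOT v8 OR v2 OR NOT v9) — v2 is true.
  5. (v8 OR v7) — v8 is true.
  6. (v7 OR v13 OR NOT v4) — NOT v4 is true.
  7. (NOT v13 OR NOT v7 OR NOT v10) — NOT v13 is true.
  8. (NOT v1 OR NOT v11) — NOT v11 is true.
  9. (v9 OR NOT v4) — NOT v4 is true.
  10. (v12 OR NOT v13) — NOT v13 is true.
  11. (v8 OR v13 OR NOT v2) — v8 is true.
  12. (NOT v12 OR v1) — NOT v12 is true.
  13. (NOT v10 OR NOT v12 OR v6) — NOT v12 is true.
  14. (v7 OR NOT v8) — v7 is true.
  15. (NOT v9 OR NOT v8 OR NOT v7) — NOT v9 is true.
  16. (NOT v4 OR NOT v10 OR NOT v11) — NOT v4 is true.
  17. (NOT v10 OR NOT v1) — NOT v10 is true.
  18. (NOT v12 OR v9) — NOT v12 is true.
  19. (NOT v1 OR v13 OR v9) — NOT v1 is true.
  20. (NOT v12 OR v13) — NOT v12 is true.
  21. (v3 OR v13 OR NOT v5) — v3 is true.
  22. (v8 OR NOT v10) — v8 is true.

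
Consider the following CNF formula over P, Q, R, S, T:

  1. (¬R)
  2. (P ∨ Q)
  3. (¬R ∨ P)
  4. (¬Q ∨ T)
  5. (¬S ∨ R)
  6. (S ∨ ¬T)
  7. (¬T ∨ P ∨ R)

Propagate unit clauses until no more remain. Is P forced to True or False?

True

(¬R) is a unit clause: R = False.
From (R ∨ ¬S) and R = False: S = False.
(¬T ∨ S): since S = False, the clause reduces to (¬T). T = False.
(¬Q ∨ T) with T = False leaves only ¬Q, so Q = False.
(Q ∨ P) with Q = False leaves only P, so P = True.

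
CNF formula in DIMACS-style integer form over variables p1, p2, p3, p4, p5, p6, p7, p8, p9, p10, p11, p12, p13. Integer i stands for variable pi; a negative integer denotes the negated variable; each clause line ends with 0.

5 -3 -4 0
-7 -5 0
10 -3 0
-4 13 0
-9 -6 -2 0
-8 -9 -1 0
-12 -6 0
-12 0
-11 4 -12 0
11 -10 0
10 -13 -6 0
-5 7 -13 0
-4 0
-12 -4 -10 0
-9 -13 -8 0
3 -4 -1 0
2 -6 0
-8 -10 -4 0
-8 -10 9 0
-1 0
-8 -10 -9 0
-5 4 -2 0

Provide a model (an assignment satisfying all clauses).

Unit propagation: (~p12) forces p12 = False.
Unit propagation: (~p4) forces p4 = False.
The clause (~p1) is unit: p1 must be False.
p3 occurs only negated in the remaining clauses — set p3 = False.
Pure literal: p5 appears only negated; assign p5 = False.
Branch on p2: take p2 = False.
  then p6 is forced to False.
Branch on p8: take p8 = True.
For the remaining variables, p7 = True, p9 = False, p10 = False, p11 = False, p13 = False works.
Every clause has at least one true literal under this assignment.

p1=False, p2=False, p3=False, p4=False, p5=False, p6=False, p7=True, p8=True, p9=False, p10=False, p11=False, p12=False, p13=False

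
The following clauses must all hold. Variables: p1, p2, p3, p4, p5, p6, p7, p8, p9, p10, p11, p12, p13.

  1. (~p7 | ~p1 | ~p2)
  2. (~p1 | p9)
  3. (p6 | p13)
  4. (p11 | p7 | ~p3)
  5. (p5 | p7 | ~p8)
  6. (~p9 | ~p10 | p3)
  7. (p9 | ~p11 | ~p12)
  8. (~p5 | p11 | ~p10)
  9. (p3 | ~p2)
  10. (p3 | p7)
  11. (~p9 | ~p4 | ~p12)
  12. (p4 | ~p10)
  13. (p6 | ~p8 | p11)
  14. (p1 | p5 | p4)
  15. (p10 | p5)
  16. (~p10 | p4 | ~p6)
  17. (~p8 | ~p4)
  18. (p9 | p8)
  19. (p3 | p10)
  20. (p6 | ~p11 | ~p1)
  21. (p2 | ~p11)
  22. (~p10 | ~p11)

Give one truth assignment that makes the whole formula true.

Branch on p1: take p1 = True.
  then p9 is forced to True.
Branch on p2: take p2 = True.
  then p7 is forced to False.
  then p3 is forced to True.
  then p11 is forced to True.
  then p6 is forced to True.
  then p10 is forced to False.
  then p5 is forced to True.
For the remaining variables, p4 = False, p8 = True, p12 = True, p13 = False works.

p1 = T, p2 = T, p3 = T, p4 = F, p5 = T, p6 = T, p7 = F, p8 = T, p9 = T, p10 = F, p11 = T, p12 = T, p13 = F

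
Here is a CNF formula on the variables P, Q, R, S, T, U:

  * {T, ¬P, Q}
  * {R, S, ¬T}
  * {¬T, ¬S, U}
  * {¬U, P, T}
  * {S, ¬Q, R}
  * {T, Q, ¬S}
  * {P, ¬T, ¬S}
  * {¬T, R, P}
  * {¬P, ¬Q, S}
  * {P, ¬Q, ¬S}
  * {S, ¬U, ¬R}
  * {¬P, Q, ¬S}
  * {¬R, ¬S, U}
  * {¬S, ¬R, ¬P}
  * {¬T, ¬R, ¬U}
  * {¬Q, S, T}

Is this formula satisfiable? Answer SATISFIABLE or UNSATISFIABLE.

SATISFIABLE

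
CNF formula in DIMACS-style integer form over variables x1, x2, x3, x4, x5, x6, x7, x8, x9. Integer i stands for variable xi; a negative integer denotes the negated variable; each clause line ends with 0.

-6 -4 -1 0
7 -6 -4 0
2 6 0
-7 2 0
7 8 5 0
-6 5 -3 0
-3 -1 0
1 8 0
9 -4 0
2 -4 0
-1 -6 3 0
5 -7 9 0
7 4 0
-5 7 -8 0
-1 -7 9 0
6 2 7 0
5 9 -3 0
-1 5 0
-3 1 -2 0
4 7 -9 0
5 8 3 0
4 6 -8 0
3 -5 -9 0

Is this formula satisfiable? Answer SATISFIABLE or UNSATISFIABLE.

Try x1 = False.
  then x8 is forced to True.
Set x2 = True and propagate.
  then x3 is forced to False.
The remaining clauses are satisfied by x4 = True, x5 = False, x6 = False, x7 = False, x9 = True.
So x1=F, x2=T, x3=F, x4=T, x5=F, x6=F, x7=F, x8=T, x9=T is a satisfying assignment.

SATISFIABLE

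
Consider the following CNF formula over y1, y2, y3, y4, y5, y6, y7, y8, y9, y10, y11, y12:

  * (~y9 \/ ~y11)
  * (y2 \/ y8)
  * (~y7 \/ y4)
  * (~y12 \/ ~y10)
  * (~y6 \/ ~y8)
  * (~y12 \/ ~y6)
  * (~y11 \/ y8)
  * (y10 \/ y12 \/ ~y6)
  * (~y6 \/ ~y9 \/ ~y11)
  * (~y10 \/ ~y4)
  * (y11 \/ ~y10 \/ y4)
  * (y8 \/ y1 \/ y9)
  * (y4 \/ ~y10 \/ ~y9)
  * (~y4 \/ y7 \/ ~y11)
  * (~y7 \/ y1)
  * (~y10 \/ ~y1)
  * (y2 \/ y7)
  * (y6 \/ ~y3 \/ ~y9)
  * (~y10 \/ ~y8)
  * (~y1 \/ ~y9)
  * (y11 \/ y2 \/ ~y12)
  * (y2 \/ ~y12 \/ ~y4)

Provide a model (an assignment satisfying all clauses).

y1 = True, y2 = True, y3 = False, y4 = True, y5 = True, y6 = False, y7 = False, y8 = False, y9 = False, y10 = False, y11 = False, y12 = False

Check each clause:
  1. (~y9 \/ ~y11) — ~y11 is true.
  2. (y8 \/ y2) — y2 is true.
  3. (y4 \/ ~y7) — ~y7 is true.
  4. (~y12 \/ ~y10) — ~y12 is true.
  5. (~y6 \/ ~y8) — ~y8 is true.
  6. (~y12 \/ ~y6) — ~y6 is true.
  7. (y8 \/ ~y11) — ~y11 is true.
  8. (y10 \/ ~y6 \/ y12) — ~y6 is true.
  9. (~y6 \/ ~y9 \/ ~y11) — ~y6 is true.
  10. (~y4 \/ ~y10) — ~y10 is true.
  11. (y4 \/ ~y10 \/ y11) — y4 is true.
  12. (y9 \/ y1 \/ y8) — y1 is true.
  13. (~y9 \/ y4 \/ ~y10) — y4 is true.
  14. (~y11 \/ ~y4 \/ y7) — ~y11 is true.
  15. (y1 \/ ~y7) — y1 is true.
  16. (~y10 \/ ~y1) — ~y10 is true.
  17. (y2 \/ y7) — y2 is true.
  18. (y6 \/ ~y3 \/ ~y9) — ~y3 is true.
  19. (~y8 \/ ~y10) — ~y8 is true.
  20. (~y9 \/ ~y1) — ~y9 is true.
  21. (y11 \/ ~y12 \/ y2) — y2 is true.
  22. (~y4 \/ y2 \/ ~y12) — y2 is true.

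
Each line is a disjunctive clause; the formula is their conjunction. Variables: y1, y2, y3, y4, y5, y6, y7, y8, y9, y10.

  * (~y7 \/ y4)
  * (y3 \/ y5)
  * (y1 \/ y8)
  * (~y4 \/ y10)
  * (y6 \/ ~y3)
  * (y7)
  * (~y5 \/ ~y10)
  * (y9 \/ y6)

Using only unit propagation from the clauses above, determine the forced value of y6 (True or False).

True

(y7) is a unit clause: y7 = True.
(~y7 \/ y4) with y7 = True leaves only y4, so y4 = True.
(~y4 \/ y10) with y4 = True leaves only y10, so y10 = True.
In (~y5 \/ ~y10), ~y10 is now false; ~y5 must hold, so y5 = False.
(y3 \/ y5) with y5 = False leaves only y3, so y3 = True.
(~y3 \/ y6) with y3 = True leaves only y6, so y6 = True.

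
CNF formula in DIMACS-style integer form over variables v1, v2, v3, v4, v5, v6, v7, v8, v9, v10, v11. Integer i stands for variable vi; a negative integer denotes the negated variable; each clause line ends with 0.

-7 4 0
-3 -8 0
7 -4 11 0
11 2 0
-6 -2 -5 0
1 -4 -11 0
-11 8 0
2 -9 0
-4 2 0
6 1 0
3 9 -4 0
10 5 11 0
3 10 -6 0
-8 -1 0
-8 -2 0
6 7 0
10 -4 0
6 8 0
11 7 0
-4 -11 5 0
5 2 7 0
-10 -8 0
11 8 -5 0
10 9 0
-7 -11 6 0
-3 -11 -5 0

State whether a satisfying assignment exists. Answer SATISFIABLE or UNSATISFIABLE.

Branch on v1: take v1 = False.
  then v6 is forced to True.
Branch on v2: take v2 = True.
  then v5 is forced to False.
  then v8 is forced to False.
  then v11 is forced to False.
  then v10 is forced to True.
  then v7 is forced to True.
  then v4 is forced to True.
Try v3 = True.
v9 is now unconstrained; take v9 = True.
Every clause has at least one true literal under this assignment.
So v1=F  v2=T  v3=T  v4=T  v5=F  v6=T  v7=T  v8=F  v9=T  v10=T  v11=F is a satisfying assignment.

SATISFIABLE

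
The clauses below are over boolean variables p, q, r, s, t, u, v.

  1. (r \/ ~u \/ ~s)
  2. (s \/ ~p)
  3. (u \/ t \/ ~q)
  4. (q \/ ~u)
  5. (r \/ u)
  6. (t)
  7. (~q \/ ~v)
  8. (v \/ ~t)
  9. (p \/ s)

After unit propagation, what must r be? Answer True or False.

Unit clause (t) sets t = True.
From (v \/ ~t) and t = True: v = True.
(~q \/ ~v) with v = True leaves only ~q, so q = False.
In (~u \/ q), q is now false; ~u must hold, so u = False.
In (u \/ r), u is now false; r must hold, so r = True.

True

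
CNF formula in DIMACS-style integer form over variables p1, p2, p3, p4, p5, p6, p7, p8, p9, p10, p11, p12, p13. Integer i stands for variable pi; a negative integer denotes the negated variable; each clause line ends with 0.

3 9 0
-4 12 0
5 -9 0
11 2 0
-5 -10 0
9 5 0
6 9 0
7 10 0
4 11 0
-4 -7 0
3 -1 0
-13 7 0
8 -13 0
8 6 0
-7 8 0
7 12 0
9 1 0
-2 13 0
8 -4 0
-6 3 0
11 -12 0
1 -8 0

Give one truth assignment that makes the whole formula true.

p1=1, p2=0, p3=1, p4=0, p5=1, p6=1, p7=1, p8=1, p9=1, p10=0, p11=1, p12=0, p13=1

Check each clause:
  1. {p9, p3} — p9 is true.
  2. {¬p4, p12} — ¬p4 is true.
  3. {p5, ¬p9} — p5 is true.
  4. {p11, p2} — p11 is true.
  5. {¬p5, ¬p10} — ¬p10 is true.
  6. {p9, p5} — p9 is true.
  7. {p6, p9} — p9 is true.
  8. {p10, p7} — p7 is true.
  9. {p4, p11} — p11 is true.
  10. {¬p4, ¬p7} — ¬p4 is true.
  11. {¬p1, p3} — p3 is true.
  12. {¬p13, p7} — p7 is true.
  13. {¬p13, p8} — p8 is true.
  14. {p6, p8} — p8 is true.
  15. {p8, ¬p7} — p8 is true.
  16. {p7, p12} — p7 is true.
  17. {p1, p9} — p9 is true.
  18. {p13, ¬p2} — p13 is true.
  19. {¬p4, p8} — p8 is true.
  20. {¬p6, p3} — p3 is true.
  21. {¬p12, p11} — p11 is true.
  22. {p1, ¬p8} — p1 is true.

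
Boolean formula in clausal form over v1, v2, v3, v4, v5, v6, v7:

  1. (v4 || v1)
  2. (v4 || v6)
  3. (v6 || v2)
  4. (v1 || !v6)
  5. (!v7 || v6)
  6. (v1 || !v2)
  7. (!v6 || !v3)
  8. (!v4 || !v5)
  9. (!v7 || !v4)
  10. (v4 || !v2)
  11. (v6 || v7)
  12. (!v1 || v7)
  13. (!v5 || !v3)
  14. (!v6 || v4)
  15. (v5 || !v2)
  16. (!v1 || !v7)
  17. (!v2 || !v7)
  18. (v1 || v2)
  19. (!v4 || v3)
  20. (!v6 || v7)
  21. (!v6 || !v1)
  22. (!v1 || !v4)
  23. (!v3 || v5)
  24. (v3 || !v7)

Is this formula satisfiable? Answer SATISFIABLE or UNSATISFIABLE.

UNSATISFIABLE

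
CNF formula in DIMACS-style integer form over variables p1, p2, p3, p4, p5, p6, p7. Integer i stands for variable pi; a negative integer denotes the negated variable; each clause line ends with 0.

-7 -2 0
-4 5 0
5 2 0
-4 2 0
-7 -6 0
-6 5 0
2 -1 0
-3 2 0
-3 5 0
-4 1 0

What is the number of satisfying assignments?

Case analysis on p2 and p5:
  p2=1, p5=1: p3, p6 free; 3 ways for (p1,p4,p7) × 2^2 = 12.
  p2=1, p5=0: remaining (p1,p3,p4,p6,p7) ∈ {(0,0,0,0,0); (1,0,0,0,0)} — 2.
  p2=0, p5=1: remaining (p1,p3,p4,p6,p7) ∈ {(0,0,0,0,0); (0,0,0,0,1); (0,0,0,1,0)} — 3.
  p2=0, p5=0: a clause becomes empty — 0.
Total: 12 + 2 + 3 + 0 = 17.

17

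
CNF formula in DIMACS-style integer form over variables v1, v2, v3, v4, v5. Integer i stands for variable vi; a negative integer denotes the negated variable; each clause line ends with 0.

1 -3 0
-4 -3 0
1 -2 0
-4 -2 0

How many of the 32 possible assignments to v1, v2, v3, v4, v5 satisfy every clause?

14

Split on v1, then v2.
  v1=T, v2=T: remaining (v3,v4,v5) ∈ {(F,F,F); (F,F,T); (T,F,F); (T,F,T)} — 4.
  v1=T, v2=F: v5 free; 3 ways for (v3,v4) × 2^1 = 6.
  v1=F, v2=T: a clause becomes empty — 0.
  v1=F, v2=F: remaining (v3,v4,v5) ∈ {(F,F,F); (F,F,T); (F,T,F); (F,T,T)} — 4.
Total: 4 + 6 + 0 + 4 = 14.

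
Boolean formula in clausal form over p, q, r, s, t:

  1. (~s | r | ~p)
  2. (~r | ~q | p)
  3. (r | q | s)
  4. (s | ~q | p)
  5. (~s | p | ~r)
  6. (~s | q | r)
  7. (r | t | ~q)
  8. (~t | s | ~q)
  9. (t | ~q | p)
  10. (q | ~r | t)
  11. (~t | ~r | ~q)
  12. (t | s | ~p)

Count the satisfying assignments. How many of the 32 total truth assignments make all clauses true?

5

The models are:
  p=0 q=0 r=1 s=0 t=1
  p=0 q=1 r=0 s=1 t=1
  p=1 q=0 r=1 s=0 t=1
  p=1 q=0 r=1 s=1 t=1
  p=1 q=1 r=1 s=1 t=0
That's 5 in total.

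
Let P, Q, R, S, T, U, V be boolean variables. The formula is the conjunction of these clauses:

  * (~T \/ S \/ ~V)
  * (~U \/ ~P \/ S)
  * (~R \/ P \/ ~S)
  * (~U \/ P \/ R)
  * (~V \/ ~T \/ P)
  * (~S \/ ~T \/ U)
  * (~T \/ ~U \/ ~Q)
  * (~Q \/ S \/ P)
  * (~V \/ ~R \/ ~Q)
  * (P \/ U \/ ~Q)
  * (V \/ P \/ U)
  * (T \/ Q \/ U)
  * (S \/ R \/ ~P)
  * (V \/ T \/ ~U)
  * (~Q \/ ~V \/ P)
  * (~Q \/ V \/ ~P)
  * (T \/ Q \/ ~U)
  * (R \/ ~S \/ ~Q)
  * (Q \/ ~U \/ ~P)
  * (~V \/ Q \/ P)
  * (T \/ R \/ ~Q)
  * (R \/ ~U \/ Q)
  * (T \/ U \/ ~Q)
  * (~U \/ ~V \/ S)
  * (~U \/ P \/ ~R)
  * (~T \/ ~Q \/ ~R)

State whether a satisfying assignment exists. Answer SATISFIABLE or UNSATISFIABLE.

Branch on P: take P = True.
For the remaining variables, Q = False, R = True, S = False, T = True, U = False, V = False works.
Every clause has at least one true literal under this assignment.
So P = 1, Q = 0, R = 1, S = 0, T = 1, U = 0, V = 0 is a satisfying assignment.

SATISFIABLE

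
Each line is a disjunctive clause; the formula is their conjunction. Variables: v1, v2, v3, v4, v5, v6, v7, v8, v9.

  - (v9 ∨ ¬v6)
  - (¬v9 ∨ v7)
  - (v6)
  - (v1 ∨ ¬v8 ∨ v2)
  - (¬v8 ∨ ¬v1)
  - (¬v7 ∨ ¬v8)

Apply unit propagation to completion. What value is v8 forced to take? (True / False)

(v6) is a unit clause: v6 = True.
(¬v6 ∨ v9) with v6 = True leaves only v9, so v9 = True.
(¬v9 ∨ v7) with v9 = True leaves only v7, so v7 = True.
From (¬v7 ∨ ¬v8) and v7 = True: v8 = False.

False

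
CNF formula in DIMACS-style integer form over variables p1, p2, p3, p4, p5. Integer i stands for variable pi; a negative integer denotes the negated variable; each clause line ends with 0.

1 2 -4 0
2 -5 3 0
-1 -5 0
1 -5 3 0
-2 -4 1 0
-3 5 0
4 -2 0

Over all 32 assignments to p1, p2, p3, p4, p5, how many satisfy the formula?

Satisfying assignments:
  p1=F p2=F p3=F p4=F p5=F
  p1=F p2=F p3=T p4=F p5=T
  p1=T p2=F p3=F p4=F p5=F
  p1=T p2=F p3=F p4=T p5=F
  p1=T p2=T p3=F p4=T p5=F
Count: 5.

5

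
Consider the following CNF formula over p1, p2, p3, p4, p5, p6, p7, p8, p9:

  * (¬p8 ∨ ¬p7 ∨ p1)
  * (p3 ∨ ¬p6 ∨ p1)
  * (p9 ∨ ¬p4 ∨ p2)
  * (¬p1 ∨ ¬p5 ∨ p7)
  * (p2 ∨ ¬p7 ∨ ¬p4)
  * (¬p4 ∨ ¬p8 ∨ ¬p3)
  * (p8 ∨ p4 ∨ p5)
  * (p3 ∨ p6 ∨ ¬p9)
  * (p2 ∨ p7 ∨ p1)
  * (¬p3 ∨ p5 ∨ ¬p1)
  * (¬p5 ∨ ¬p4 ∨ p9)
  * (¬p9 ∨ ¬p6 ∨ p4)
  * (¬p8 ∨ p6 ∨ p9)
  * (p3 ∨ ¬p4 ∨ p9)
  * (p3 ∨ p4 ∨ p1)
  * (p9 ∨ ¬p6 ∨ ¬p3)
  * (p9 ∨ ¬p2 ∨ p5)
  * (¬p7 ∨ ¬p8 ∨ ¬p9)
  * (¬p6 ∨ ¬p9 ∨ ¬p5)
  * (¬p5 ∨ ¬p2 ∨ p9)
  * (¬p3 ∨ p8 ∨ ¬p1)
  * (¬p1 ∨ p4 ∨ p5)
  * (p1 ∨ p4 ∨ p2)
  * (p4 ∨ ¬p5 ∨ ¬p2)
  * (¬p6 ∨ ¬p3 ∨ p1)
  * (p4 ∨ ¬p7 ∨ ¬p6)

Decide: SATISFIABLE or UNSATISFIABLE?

Try p1 = False.
Set p2 = True and propagate.
For the remaining variables, p3 = True, p4 = True, p5 = True, p6 = False, p7 = True, p8 = False, p9 = True works.
So p1=F, p2=T, p3=T, p4=T, p5=T, p6=F, p7=T, p8=F, p9=T is a satisfying assignment.

SATISFIABLE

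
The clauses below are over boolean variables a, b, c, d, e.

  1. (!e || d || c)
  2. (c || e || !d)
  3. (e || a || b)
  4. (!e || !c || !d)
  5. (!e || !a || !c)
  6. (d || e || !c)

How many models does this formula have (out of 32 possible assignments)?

12

Split on e, then c.
  e=1, c=1: remaining (a,b,d) ∈ {(0,0,0); (0,1,0)} — 2.
  e=1, c=0: remaining (a,b,d) ∈ {(0,0,1); (0,1,1); (1,0,1); (1,1,1)} — 4.
  e=0, c=1: remaining (a,b,d) ∈ {(0,1,1); (1,0,1); (1,1,1)} — 3.
  e=0, c=0: remaining (a,b,d) ∈ {(0,1,0); (1,0,0); (1,1,0)} — 3.
Total: 2 + 4 + 3 + 3 = 12.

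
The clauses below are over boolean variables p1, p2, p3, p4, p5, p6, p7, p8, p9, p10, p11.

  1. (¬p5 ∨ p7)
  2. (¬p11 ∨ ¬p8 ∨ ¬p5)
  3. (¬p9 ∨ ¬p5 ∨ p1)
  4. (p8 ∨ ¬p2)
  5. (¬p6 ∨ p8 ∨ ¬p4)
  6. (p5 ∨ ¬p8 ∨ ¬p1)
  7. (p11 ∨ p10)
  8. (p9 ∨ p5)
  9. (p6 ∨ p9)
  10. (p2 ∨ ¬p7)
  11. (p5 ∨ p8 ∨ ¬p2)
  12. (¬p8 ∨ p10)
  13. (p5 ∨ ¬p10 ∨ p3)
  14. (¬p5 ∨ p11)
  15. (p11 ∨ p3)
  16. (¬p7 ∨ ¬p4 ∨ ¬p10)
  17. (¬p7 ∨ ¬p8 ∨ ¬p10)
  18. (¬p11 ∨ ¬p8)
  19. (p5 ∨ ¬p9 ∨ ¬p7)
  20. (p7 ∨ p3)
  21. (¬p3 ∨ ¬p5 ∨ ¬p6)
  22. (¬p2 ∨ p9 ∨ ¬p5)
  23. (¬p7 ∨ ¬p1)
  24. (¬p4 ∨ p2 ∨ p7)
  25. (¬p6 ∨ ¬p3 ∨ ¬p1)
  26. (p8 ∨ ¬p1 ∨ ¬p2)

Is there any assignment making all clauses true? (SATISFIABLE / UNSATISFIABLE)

SATISFIABLE

p4 occurs only negated in the remaining clauses — set p4 = False.
Branch on p1: take p1 = False.
Try p2 = False.
  then p7 is forced to False.
  then p5 is forced to False.
  then p9 is forced to True.
  then p3 is forced to True.
The remaining clauses are satisfied by p6 = False, p8 = False, p10 = True, p11 = True.
So p1=False, p2=False, p3=True, p4=False, p5=False, p6=False, p7=False, p8=False, p9=True, p10=True, p11=True is a satisfying assignment.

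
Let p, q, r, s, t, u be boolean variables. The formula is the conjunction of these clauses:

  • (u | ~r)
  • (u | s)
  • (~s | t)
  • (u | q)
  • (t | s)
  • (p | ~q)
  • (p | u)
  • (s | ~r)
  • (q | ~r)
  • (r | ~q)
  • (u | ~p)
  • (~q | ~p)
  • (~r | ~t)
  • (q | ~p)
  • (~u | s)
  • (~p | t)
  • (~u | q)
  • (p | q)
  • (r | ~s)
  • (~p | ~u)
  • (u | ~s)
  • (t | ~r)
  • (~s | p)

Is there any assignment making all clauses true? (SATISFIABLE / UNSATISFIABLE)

UNSATISFIABLE

p = True:
  propagation gives u=True; an empty clause results — contradiction.
p = False:
  propagation gives q=False; an empty clause results — contradiction.
Every branch closes, so no satisfying assignment exists.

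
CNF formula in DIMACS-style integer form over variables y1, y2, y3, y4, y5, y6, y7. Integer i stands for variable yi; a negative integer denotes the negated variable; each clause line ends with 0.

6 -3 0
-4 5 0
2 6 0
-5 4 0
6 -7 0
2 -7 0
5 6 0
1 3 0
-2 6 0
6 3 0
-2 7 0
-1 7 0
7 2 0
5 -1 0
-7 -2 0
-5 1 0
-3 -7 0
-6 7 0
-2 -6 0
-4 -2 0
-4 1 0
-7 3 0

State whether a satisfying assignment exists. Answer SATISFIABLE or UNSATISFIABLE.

UNSATISFIABLE

y7 = True:
  propagation gives y6=True, y2=True; an empty clause results — contradiction.
y7 = False:
  propagation gives y2=False; an empty clause results — contradiction.
Every branch closes, so no satisfying assignment exists.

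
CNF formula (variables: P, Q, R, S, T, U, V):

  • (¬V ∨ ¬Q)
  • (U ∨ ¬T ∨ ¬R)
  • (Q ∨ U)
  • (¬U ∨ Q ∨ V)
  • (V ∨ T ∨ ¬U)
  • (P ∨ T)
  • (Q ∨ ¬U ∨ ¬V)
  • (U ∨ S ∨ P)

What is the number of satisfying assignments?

15

Split on U, then Q.
  U=T, Q=T: forces T=T; V=F; P, R, S free → 2^3 = 8.
  U=T, Q=F: a clause becomes empty — 0.
  U=F, Q=T: 7 of the 32 assignments to (P,R,S,T,V) work.
  U=F, Q=F: a clause becomes empty — 0.
Total: 8 + 0 + 7 + 0 = 15.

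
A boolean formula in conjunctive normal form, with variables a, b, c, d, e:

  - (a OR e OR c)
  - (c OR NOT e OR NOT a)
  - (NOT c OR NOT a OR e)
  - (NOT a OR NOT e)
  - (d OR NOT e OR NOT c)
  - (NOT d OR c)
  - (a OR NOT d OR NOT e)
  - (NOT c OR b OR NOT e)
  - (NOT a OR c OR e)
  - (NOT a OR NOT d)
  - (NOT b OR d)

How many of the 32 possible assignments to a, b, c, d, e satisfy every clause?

4

The models are:
  a=F b=F c=F d=F e=T
  a=F b=F c=T d=F e=F
  a=F b=F c=T d=T e=F
  a=F b=T c=T d=T e=F
Count: 4.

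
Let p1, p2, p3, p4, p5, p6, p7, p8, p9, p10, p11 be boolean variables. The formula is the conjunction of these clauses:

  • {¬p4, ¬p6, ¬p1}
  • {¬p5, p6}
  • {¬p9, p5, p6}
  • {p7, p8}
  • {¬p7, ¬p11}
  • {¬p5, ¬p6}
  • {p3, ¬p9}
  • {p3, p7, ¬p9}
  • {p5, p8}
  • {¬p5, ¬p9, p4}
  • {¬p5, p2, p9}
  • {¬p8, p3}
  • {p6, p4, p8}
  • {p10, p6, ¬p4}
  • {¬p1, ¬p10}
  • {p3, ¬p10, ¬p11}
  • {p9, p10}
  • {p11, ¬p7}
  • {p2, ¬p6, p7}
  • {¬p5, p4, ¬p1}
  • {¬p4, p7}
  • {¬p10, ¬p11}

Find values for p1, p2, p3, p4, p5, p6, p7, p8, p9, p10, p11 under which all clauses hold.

p2 occurs only positively in the remaining clauses — set p2 = True.
p3 occurs only positively in the remaining clauses — set p3 = True.
Try p1 = True.
  then p10 is forced to False.
  then p9 is forced to True.
Set p4 = False and propagate.
  then p5 is forced to False.
  then p6 is forced to True.
  then p8 is forced to True.
Branch on p7: take p7 = False.
p11 is now unconstrained; take p11 = False.
Every clause has at least one true literal under this assignment.

p1=T, p2=T, p3=T, p4=F, p5=F, p6=T, p7=F, p8=T, p9=T, p10=F, p11=F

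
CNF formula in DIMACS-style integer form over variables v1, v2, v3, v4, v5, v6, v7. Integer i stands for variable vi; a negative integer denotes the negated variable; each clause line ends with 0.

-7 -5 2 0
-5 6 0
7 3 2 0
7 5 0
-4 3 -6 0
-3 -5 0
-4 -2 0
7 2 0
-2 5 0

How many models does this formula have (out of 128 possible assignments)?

18

Split on v2, then v5.
  v2=T, v5=T: remaining (v1,v3,v4,v6,v7) ∈ {(F,F,F,T,F); (F,F,F,T,T); (T,F,F,T,F); (T,F,F,T,T)} — 4.
  v2=T, v5=F: a clause becomes empty — 0.
  v2=F, v5=T: a clause becomes empty — 0.
  v2=F, v5=F: v1 free; 7 ways for (v3,v4,v6,v7) × 2^1 = 14.
Total: 4 + 0 + 0 + 14 = 18.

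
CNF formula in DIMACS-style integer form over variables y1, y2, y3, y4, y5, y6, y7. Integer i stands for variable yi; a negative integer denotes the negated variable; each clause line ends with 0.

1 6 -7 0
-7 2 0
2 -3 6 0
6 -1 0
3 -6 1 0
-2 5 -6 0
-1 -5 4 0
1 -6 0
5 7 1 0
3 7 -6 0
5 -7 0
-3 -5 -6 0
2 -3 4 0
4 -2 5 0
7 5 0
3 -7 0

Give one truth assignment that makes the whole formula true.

y1=F, y2=T, y3=T, y4=T, y5=T, y6=F, y7=F

Pure literal: y4 appears only positively; assign y4 = True.
Set y1 = False and propagate.
  then y6 is forced to False.
  then y7 is forced to False.
  then y5 is forced to True.
Branch on y2: take y2 = True.
y3 is now unconstrained; take y3 = True.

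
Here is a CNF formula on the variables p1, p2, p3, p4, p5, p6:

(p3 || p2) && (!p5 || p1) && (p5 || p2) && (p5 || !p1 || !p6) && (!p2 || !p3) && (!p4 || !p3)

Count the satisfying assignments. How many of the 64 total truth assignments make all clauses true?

12

Case analysis on p2 and p3:
  p2=1, p3=1: a clause becomes empty — 0.
  p2=1, p3=0: p4 free; 5 ways for (p1,p5,p6) × 2^1 = 10.
  p2=0, p3=1: remaining (p1,p4,p5,p6) ∈ {(1,0,1,0); (1,0,1,1)} — 2.
  p2=0, p3=0: a clause becomes empty — 0.
Total: 0 + 10 + 2 + 0 = 12.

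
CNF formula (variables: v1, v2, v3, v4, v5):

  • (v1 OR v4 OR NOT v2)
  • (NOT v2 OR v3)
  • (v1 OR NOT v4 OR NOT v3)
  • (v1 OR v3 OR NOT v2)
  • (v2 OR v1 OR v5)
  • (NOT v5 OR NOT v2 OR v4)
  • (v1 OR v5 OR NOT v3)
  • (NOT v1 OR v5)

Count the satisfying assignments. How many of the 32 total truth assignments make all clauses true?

8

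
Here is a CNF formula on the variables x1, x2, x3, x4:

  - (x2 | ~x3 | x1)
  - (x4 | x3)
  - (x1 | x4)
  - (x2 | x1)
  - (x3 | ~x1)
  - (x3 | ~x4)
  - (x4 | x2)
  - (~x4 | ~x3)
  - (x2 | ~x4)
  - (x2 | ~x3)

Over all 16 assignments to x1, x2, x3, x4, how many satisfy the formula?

1

The models are:
  x1=1 x2=1 x3=1 x4=0
Count: 1.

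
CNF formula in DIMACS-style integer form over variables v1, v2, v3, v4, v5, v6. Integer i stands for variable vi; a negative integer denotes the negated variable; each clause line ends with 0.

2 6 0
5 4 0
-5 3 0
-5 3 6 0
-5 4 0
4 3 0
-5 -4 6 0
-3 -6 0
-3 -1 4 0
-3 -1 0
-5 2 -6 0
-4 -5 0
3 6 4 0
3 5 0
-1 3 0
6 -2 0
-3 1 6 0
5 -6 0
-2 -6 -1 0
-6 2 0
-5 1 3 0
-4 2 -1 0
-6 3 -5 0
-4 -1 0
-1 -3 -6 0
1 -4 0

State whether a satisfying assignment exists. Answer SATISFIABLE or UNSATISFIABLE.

v3 = True:
  propagation gives v6=False, v2=True; an empty clause results — contradiction.
v3 = False:
  propagation gives v5=False; an empty clause results — contradiction.
Every branch closes, so no satisfying assignment exists.

UNSATISFIABLE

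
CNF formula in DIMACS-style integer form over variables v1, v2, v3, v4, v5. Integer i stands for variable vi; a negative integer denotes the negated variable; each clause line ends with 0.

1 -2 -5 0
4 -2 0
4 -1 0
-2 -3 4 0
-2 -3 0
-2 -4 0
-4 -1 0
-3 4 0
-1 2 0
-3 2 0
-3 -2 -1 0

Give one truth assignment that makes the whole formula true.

v3 occurs only negated in the remaining clauses — set v3 = False.
Pure literal: v5 appears only negated; assign v5 = False.
Try v1 = False.
Set v2 = False and propagate.
v4 is now unconstrained; take v4 = True.

v1=0, v2=0, v3=0, v4=1, v5=0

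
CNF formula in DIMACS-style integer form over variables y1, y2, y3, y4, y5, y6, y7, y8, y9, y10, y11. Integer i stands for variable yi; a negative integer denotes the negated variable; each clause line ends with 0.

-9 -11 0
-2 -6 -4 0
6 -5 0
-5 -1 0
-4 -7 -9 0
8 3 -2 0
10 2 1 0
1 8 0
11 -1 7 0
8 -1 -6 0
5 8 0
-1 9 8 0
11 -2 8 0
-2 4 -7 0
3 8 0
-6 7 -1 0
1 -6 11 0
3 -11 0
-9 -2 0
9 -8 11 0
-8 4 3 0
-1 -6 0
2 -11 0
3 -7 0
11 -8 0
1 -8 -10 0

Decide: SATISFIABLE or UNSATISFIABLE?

y3 occurs only positively in the remaining clauses — set y3 = True.
Try y1 = False.
  then y8 is forced to True.
  then y11 is forced to True.
  then y9 is forced to False.
  then y2 is forced to True.
  then y10 is forced to False.
The remaining clauses are satisfied by y4 = True, y5 = False, y6 = False, y7 = False.
Every clause has at least one true literal under this assignment.
So y1=False, y2=True, y3=True, y4=True, y5=False, y6=False, y7=False, y8=True, y9=False, y10=False, y11=True is a satisfying assignment.

SATISFIABLE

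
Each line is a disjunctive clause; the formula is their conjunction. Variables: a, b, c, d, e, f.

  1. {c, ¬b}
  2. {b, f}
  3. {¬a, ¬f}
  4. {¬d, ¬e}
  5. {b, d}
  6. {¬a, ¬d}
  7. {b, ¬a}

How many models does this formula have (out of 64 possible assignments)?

10

Case analysis on b and a:
  b=T, a=T: remaining (c,d,e,f) ∈ {(T,F,F,F); (T,F,T,F)} — 2.
  b=T, a=F: f free; 3 ways for (c,d,e) × 2^1 = 6.
  b=F, a=T: a clause becomes empty — 0.
  b=F, a=F: remaining (c,d,e,f) ∈ {(F,T,F,T); (T,T,F,T)} — 2.
Total: 2 + 6 + 0 + 2 = 10.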